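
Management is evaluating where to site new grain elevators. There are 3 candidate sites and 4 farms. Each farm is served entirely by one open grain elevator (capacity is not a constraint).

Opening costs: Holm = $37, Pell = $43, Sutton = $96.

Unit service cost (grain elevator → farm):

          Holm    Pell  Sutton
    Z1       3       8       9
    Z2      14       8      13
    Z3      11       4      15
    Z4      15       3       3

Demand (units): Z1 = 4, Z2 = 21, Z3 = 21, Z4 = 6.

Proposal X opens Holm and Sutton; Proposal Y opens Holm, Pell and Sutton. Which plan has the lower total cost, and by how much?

Proposal X: {Holm, Sutton}: Z1→Holm 3·4=12, Z2→Sutton 13·21=273, Z3→Holm 11·21=231, Z4→Sutton 3·6=18. Service 534; fixed 133; total 667.
Proposal Y: {Holm, Pell, Sutton}: Z1→Holm 3·4=12, Z2→Pell 8·21=168, Z3→Pell 4·21=84, Z4→Pell 3·6=18. Service 282; fixed 176; total 458.
Difference: |667 − 458| = 209.

Proposal Y is cheaper by 209.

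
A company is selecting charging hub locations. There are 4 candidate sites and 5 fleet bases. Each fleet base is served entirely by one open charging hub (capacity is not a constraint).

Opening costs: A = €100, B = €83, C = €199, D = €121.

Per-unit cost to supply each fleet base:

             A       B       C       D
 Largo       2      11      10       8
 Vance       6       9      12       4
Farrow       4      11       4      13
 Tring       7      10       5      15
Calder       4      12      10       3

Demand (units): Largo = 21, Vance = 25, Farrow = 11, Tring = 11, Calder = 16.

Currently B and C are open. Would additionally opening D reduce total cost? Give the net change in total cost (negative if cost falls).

Current service cost with {B, C}: 694.
Adding D: each fleet base re-picks its cheapest; new service cost 415, saving 279.
Extra fixed cost: 121. Net change = 121 − 279 = -158.
(Totals: 976 → 818.)

Yes — net change −158 (cost falls by 158).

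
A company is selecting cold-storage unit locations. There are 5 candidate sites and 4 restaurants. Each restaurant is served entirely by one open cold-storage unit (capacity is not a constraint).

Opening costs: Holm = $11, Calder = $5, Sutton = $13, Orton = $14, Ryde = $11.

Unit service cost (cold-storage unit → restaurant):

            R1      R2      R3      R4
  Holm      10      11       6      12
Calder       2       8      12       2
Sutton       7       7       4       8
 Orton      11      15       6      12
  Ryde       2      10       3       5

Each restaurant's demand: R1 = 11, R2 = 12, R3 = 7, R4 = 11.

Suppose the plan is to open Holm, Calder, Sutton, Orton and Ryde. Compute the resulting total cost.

Each restaurant is assigned to its cheapest site among the open ones.
{Holm, Calder, Sutton, Orton, Ryde}: R1→Calder 2·11=22, R2→Sutton 7·12=84, R3→Ryde 3·7=21, R4→Calder 2·11=22. Service 149; fixed 54; total 203.

Total cost: 203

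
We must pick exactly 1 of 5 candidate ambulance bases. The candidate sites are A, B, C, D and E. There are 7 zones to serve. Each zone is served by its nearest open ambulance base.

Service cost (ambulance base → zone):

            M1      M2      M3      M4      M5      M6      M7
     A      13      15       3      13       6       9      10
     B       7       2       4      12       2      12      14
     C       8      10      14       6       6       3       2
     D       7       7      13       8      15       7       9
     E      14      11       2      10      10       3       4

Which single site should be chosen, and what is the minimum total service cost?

With exactly 1 open, each zone uses its cheapest among the chosen.
{C}: M1→C 8, M2→C 10, M3→C 14, M4→C 6, M5→C 6, M6→C 3, M7→C 2. Service cost 49.
{B}: service cost 53
{E}: service cost 54
Among all 5 size-1 choices, {C} is lowest.

Choose C only; total service cost 49.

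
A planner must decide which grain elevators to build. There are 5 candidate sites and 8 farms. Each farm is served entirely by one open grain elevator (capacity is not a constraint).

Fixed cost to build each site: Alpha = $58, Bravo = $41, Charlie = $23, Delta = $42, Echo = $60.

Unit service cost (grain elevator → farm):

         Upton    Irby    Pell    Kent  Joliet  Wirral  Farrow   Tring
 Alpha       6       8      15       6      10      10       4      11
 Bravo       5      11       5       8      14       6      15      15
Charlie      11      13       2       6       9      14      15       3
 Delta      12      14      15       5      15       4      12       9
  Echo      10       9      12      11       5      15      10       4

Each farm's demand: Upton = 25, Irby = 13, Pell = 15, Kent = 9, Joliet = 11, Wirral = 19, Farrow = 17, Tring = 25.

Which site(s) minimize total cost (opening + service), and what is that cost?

For any fixed open set, each farm goes to its cheapest open site; total = fixed + service.
{Alpha, Charlie, Delta}: Upton→Alpha 6·25=150, Irby→Alpha 8·13=104, Pell→Charlie 2·15=30, Kent→Delta 5·9=45, Joliet→Charlie 9·11=99, Wirral→Delta 4·19=76, Farrow→Alpha 4·17=68, Tring→Charlie 3·25=75. Service 647; fixed 123; total 770.
{Alpha, Bravo, Charlie, Delta}: service 622 + fixed 164 = 786
{Alpha, Charlie, Delta, Echo}: Upton→Alpha 6·25=150, Irby→Alpha 8·13=104, Pell→Charlie 2·15=30, Kent→Delta 5·9=45, Joliet→Echo 5·11=55, Wirral→Delta 4·19=76, Farrow→Alpha 4·17=68, Tring→Charlie 3·25=75. Service 603; fixed 183; total 786.
{Alpha, Bravo, Charlie, Delta, Echo}: service 578 + fixed 224 = 802
No other subset beats 770.

Open Alpha, Charlie and Delta; minimum total cost 770.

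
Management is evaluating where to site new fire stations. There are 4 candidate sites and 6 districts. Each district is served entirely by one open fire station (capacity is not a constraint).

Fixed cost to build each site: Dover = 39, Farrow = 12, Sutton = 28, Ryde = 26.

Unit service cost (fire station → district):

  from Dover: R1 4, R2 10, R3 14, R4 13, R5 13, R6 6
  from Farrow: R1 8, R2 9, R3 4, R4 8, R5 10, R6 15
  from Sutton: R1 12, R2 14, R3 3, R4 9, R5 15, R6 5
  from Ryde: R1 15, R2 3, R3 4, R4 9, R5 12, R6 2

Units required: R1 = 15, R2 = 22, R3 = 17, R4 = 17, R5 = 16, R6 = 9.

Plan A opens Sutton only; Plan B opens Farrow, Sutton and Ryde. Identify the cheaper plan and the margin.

Plan A: {Sutton}: R1→Sutton 12·15=180, R2→Sutton 14·22=308, R3→Sutton 3·17=51, R4→Sutton 9·17=153, R5→Sutton 15·16=240, R6→Sutton 5·9=45. Service 977; fixed 28; total 1005.
Plan B: {Farrow, Sutton, Ryde}: R1→Farrow 8·15=120, R2→Ryde 3·22=66, R3→Sutton 3·17=51, R4→Farrow 8·17=136, R5→Farrow 10·16=160, R6→Ryde 2·9=18. Service 551; fixed 66; total 617.
Difference: |1005 − 617| = 388.

Plan B is cheaper by 388.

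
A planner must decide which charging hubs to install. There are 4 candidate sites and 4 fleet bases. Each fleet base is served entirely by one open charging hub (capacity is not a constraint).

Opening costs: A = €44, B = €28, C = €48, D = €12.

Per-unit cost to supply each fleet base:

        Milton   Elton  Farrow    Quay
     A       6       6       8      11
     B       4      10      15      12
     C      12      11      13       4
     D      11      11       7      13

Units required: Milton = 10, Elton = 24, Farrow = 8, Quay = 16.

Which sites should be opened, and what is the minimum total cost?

For any fixed open set, each fleet base goes to its cheapest open site; total = fixed + service.
{A, C}: Milton→A 6·10=60, Elton→A 6·24=144, Farrow→A 8·8=64, Quay→C 4·16=64. Service 332; fixed 92; total 424.
{A, C, D}: service 324 + fixed 104 = 428
{A, B, C}: Milton→B 4·10=40, Elton→A 6·24=144, Farrow→A 8·8=64, Quay→C 4·16=64. Service 312; fixed 120; total 432.
{A, B, C, D}: service 304 + fixed 132 = 436
(All 15 nonempty subsets were checked; A and C is lowest.)

Open A and C; minimum total cost 424.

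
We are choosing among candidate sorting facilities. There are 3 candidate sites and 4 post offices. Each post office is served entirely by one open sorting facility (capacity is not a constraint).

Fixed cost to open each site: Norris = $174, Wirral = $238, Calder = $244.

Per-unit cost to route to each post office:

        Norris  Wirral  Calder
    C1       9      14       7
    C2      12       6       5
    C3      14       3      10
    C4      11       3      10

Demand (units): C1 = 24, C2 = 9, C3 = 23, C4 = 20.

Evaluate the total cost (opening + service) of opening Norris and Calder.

Total cost: 1061

Each post office is assigned to its cheapest site among the open ones.
{Norris, Calder}: C1→Calder 7·24=168, C2→Calder 5·9=45, C3→Calder 10·23=230, C4→Calder 10·20=200. Service 643; fixed 418; total 1061.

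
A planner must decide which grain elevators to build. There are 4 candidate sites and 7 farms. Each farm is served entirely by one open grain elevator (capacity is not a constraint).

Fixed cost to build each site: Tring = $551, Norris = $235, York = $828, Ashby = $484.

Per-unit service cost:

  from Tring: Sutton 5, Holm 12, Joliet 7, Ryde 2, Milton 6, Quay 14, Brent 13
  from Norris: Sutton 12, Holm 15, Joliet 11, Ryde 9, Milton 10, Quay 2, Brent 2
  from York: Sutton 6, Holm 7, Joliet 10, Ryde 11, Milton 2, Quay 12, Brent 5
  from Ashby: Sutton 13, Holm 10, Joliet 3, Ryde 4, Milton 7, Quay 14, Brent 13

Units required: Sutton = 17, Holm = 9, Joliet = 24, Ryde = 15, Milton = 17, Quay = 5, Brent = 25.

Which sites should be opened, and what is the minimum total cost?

Open Norris only; minimum total cost 1203.

For any fixed open set, each farm goes to its cheapest open site; total = fixed + service.
{Norris}: Sutton→Norris 12·17=204, Holm→Norris 15·9=135, Joliet→Norris 11·24=264, Ryde→Norris 9·15=135, Milton→Norris 10·17=170, Quay→Norris 2·5=10, Brent→Norris 2·25=50. Service 968; fixed 235; total 1203.
{Norris, Ashby}: Sutton→Norris 12·17=204, Holm→Ashby 10·9=90, Joliet→Ashby 3·24=72, Ryde→Ashby 4·15=60, Milton→Ashby 7·17=119, Quay→Norris 2·5=10, Brent→Norris 2·25=50. Service 605; fixed 719; total 1324.
{Tring, Norris}: service 553 + fixed 786 = 1339
{Tring, Norris, York, Ashby}: service 344 + fixed 2098 = 2442
(All 15 nonempty subsets were checked; Norris only is lowest.)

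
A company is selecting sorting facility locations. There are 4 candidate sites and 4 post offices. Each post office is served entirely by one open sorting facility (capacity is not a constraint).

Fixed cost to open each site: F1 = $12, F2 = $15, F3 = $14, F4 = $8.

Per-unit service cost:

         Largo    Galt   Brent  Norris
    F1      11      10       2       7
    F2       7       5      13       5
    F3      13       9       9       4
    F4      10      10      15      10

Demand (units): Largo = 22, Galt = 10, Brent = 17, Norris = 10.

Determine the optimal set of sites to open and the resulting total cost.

For any fixed open set, each post office goes to its cheapest open site; total = fixed + service.
{F1, F2}: Largo→F2 7·22=154, Galt→F2 5·10=50, Brent→F1 2·17=34, Norris→F2 5·10=50. Service 288; fixed 27; total 315.
{F1, F2, F3}: service 278 + fixed 41 = 319
{F1, F2, F4}: Largo→F2 7·22=154, Galt→F2 5·10=50, Brent→F1 2·17=34, Norris→F2 5·10=50. Service 288; fixed 35; total 323.
{F1, F2, F3, F4}: Largo→F2 7·22=154, Galt→F2 5·10=50, Brent→F1 2·17=34, Norris→F3 4·10=40. Service 278; fixed 49; total 327.
No other subset beats 315.

Open F1 and F2; minimum total cost 315.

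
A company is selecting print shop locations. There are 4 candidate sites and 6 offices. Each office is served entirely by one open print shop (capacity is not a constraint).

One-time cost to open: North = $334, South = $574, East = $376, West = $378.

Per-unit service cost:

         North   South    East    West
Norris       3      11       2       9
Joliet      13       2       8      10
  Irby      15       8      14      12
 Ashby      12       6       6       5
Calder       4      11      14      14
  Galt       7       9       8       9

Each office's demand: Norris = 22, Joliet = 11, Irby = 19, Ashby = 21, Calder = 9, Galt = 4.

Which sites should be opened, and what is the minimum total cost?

For any fixed open set, each office goes to its cheapest open site; total = fixed + service.
{East}: Norris→East 2·22=44, Joliet→East 8·11=88, Irby→East 14·19=266, Ashby→East 6·21=126, Calder→East 14·9=126, Galt→East 8·4=32. Service 682; fixed 376; total 1058.
{North}: service 810 + fixed 334 = 1144
{West}: service 803 + fixed 378 = 1181
{North, South, East, West}: service 387 + fixed 1662 = 2049
No other subset beats 1058.

Open East only; minimum total cost 1058.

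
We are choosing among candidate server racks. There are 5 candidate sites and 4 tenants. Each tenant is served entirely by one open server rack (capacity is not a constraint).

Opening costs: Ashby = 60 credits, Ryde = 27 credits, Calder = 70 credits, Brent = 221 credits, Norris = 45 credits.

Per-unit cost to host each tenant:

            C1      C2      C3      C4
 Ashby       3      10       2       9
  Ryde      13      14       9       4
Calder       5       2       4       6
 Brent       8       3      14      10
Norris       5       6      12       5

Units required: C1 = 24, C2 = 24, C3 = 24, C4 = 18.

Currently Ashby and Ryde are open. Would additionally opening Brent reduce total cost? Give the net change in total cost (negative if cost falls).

Current service cost with {Ashby, Ryde}: 432.
Adding Brent: each tenant re-picks its cheapest; new service cost 264, saving 168.
Extra fixed cost: 221. Net change = 221 − 168 = 53.
(Totals: 519 → 572.)

No — net change +53 (cost rises by 53).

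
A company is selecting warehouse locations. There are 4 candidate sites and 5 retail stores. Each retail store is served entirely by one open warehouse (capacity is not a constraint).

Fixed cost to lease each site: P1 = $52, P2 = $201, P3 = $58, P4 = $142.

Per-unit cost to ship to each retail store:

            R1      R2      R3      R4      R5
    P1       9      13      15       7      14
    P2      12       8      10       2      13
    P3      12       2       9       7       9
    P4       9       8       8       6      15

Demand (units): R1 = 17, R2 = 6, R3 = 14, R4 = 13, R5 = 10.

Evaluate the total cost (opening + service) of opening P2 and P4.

Each retail store is assigned to its cheapest site among the open ones.
{P2, P4}: R1→P4 9·17=153, R2→P2 8·6=48, R3→P4 8·14=112, R4→P2 2·13=26, R5→P2 13·10=130. Service 469; fixed 343; total 812.

Total cost: 812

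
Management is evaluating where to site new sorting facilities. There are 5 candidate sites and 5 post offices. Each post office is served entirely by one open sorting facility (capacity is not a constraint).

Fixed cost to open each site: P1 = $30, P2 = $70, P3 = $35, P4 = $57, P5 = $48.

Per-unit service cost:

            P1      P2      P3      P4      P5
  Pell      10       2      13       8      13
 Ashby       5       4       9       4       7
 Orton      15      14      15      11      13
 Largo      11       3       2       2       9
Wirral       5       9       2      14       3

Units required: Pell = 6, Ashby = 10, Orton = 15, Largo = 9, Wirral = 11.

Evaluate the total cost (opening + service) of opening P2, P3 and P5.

Total cost: 440

Each post office is assigned to its cheapest site among the open ones.
{P2, P3, P5}: Pell→P2 2·6=12, Ashby→P2 4·10=40, Orton→P5 13·15=195, Largo→P3 2·9=18, Wirral→P3 2·11=22. Service 287; fixed 153; total 440.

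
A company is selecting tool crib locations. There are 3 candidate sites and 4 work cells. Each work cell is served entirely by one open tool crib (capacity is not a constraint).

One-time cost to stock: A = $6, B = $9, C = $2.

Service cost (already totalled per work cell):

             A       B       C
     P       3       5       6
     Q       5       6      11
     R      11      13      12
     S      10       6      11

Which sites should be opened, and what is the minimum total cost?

Open A only; minimum total cost 35.

For any fixed open set, each work cell goes to its cheapest open site; total = fixed + service.
{A}: P→A 3, Q→A 5, R→A 11, S→A 10. Service 29; fixed 6; total 35.
{A, C}: P→A 3, Q→A 5, R→A 11, S→A 10. Service 29; fixed 8; total 37.
{B}: service 30 + fixed 9 = 39
{A, B, C}: P→A 3, Q→A 5, R→A 11, S→B 6. Service 25; fixed 17; total 42.
No other subset beats 35.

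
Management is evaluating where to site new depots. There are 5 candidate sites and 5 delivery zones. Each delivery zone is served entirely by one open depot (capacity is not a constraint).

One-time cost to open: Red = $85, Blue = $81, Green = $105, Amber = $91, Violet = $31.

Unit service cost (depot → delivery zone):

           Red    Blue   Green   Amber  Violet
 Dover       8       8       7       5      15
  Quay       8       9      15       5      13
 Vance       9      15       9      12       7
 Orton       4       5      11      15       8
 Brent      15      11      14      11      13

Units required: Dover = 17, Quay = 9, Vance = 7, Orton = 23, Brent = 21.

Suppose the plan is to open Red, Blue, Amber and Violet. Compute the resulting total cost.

Each delivery zone is assigned to its cheapest site among the open ones.
{Red, Blue, Amber, Violet}: Dover→Amber 5·17=85, Quay→Amber 5·9=45, Vance→Violet 7·7=49, Orton→Red 4·23=92, Brent→Blue 11·21=231. Service 502; fixed 288; total 790.

Total cost: 790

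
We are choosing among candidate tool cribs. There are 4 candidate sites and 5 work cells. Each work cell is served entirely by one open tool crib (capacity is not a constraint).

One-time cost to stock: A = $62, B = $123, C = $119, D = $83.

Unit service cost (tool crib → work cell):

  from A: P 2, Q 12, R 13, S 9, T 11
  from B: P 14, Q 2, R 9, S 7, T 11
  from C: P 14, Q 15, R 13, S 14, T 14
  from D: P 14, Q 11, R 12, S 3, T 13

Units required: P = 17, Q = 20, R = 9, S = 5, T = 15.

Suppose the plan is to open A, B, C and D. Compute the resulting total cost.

Each work cell is assigned to its cheapest site among the open ones.
{A, B, C, D}: P→A 2·17=34, Q→B 2·20=40, R→B 9·9=81, S→D 3·5=15, T→A 11·15=165. Service 335; fixed 387; total 722.

Total cost: 722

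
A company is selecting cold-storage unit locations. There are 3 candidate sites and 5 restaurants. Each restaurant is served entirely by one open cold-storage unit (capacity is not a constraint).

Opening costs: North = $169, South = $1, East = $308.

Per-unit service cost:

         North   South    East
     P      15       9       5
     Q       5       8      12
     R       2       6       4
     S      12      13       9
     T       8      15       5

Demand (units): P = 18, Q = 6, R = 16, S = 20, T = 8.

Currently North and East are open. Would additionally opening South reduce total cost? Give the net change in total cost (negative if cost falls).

No — net change +1 (cost rises by 1).

Current service cost with {North, East}: 372.
Adding South: each restaurant re-picks its cheapest; new service cost 372, saving 0.
Extra fixed cost: 1. Net change = 1 − 0 = 1.
(Totals: 849 → 850.)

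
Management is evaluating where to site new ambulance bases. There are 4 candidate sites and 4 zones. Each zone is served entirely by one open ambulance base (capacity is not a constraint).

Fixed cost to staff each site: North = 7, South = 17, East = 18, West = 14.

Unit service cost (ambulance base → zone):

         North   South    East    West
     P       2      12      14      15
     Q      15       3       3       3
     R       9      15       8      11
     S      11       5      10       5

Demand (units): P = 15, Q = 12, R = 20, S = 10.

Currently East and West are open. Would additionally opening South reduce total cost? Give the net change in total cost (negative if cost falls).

Current service cost with {East, West}: 456.
Adding South: each zone re-picks its cheapest; new service cost 426, saving 30.
Extra fixed cost: 17. Net change = 17 − 30 = -13.
(Totals: 488 → 475.)

Yes — net change −13 (cost falls by 13).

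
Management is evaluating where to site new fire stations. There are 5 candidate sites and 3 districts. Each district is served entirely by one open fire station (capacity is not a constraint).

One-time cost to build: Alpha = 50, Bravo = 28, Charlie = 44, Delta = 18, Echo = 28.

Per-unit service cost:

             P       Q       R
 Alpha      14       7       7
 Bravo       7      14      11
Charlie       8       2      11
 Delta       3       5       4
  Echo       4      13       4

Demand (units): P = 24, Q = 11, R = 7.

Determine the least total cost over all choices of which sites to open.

For any fixed open set, each district goes to its cheapest open site; total = fixed + service.
{Delta}: P→Delta 3·24=72, Q→Delta 5·11=55, R→Delta 4·7=28. Service 155; fixed 18; total 173.
{Charlie, Delta}: service 122 + fixed 62 = 184
{Bravo, Delta}: service 155 + fixed 46 = 201
{Alpha, Bravo, Charlie, Delta, Echo}: service 122 + fixed 168 = 290
No other subset beats 173.

Minimum total cost: 173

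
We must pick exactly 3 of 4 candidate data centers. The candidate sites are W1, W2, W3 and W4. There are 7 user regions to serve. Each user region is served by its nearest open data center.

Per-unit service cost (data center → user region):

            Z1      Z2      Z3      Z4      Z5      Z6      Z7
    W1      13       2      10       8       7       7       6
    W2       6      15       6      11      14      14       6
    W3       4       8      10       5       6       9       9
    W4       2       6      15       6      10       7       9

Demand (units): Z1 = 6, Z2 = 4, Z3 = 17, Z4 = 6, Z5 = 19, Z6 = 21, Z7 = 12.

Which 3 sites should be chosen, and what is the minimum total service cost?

With exactly 3 open, each user region uses its cheapest among the chosen.
{W1, W2, W3}: Z1→W3 4·6=24, Z2→W1 2·4=8, Z3→W2 6·17=102, Z4→W3 5·6=30, Z5→W3 6·19=114, Z6→W1 7·21=147, Z7→W1 6·12=72. Service cost 497.
{W2, W3, W4}: service cost 501
{W1, W2, W4}: service cost 510
Among all 4 size-3 choices, {W1, W2, W3} is lowest.

Choose W1, W2 and W3; total service cost 497.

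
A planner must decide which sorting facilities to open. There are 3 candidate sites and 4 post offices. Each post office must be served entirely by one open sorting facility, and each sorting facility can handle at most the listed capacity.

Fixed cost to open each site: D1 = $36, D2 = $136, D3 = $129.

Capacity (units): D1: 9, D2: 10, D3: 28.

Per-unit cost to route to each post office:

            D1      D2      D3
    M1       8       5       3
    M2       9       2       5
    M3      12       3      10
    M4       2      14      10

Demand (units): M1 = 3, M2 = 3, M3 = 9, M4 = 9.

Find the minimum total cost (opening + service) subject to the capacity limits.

Open {D1, D3}: M1→D3 3·3=9, M2→D3 5·3=15, M3→D3 10·9=90, M4→D1 2·9=18.
Loads: D1 carries 9/9, D3 carries 15/28. Service 132; fixed 165; total 297.
Next best feasible plan costs 333.

Minimum total cost: 297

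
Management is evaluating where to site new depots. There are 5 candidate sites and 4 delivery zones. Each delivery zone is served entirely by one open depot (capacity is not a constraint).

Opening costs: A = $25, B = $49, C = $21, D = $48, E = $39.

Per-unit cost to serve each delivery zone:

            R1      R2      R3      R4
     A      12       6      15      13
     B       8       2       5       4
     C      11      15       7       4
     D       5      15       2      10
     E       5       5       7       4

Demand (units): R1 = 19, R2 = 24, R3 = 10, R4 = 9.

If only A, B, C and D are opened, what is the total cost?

Each delivery zone is assigned to its cheapest site among the open ones.
{A, B, C, D}: R1→D 5·19=95, R2→B 2·24=48, R3→D 2·10=20, R4→B 4·9=36. Service 199; fixed 143; total 342.

Total cost: 342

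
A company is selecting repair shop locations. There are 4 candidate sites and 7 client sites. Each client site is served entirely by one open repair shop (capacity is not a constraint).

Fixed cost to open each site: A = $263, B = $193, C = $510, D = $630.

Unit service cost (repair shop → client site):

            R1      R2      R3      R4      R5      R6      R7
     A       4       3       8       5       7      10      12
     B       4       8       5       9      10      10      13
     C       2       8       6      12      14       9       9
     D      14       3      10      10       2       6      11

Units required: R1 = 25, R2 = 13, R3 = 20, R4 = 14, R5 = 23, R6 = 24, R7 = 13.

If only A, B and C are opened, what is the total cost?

Each client site is assigned to its cheapest site among the open ones.
{A, B, C}: R1→C 2·25=50, R2→A 3·13=39, R3→B 5·20=100, R4→A 5·14=70, R5→A 7·23=161, R6→C 9·24=216, R7→C 9·13=117. Service 753; fixed 966; total 1719.

Total cost: 1719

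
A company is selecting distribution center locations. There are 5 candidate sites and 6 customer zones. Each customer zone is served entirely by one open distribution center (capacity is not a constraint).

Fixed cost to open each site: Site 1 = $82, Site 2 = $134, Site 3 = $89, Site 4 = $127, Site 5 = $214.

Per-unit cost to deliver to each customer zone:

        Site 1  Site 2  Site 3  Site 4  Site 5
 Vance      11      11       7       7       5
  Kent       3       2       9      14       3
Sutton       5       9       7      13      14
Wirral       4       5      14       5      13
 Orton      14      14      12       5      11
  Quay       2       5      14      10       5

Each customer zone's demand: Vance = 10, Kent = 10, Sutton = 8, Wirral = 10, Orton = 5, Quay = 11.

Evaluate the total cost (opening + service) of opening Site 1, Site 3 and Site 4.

Each customer zone is assigned to its cheapest site among the open ones.
{Site 1, Site 3, Site 4}: Vance→Site 3 7·10=70, Kent→Site 1 3·10=30, Sutton→Site 1 5·8=40, Wirral→Site 1 4·10=40, Orton→Site 4 5·5=25, Quay→Site 1 2·11=22. Service 227; fixed 298; total 525.

Total cost: 525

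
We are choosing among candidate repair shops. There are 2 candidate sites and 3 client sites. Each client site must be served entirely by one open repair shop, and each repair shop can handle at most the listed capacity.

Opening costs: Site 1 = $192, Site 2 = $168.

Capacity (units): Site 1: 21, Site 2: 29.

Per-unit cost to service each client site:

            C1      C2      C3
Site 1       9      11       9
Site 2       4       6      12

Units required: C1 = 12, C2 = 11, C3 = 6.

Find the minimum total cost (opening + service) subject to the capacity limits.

Minimum total cost: 354

Open {Site 2}: C1→Site 2 4·12=48, C2→Site 2 6·11=66, C3→Site 2 12·6=72.
Loads: Site 2 carries 29/29. Service 186; fixed 168; total 354.
Next best feasible plan costs 528.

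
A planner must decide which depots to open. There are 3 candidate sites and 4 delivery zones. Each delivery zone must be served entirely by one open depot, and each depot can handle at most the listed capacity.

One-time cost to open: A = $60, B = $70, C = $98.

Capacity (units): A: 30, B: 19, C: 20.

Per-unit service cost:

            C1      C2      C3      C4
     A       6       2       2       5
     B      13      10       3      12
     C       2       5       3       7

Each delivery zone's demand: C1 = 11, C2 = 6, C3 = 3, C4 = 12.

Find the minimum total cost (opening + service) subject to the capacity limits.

Open {A, C}: C1→C 2·11=22, C2→A 2·6=12, C3→A 2·3=6, C4→A 5·12=60.
Loads: A carries 21/30, C carries 11/20. Service 100; fixed 158; total 258.
Next best feasible plan costs 261.

Minimum total cost: 258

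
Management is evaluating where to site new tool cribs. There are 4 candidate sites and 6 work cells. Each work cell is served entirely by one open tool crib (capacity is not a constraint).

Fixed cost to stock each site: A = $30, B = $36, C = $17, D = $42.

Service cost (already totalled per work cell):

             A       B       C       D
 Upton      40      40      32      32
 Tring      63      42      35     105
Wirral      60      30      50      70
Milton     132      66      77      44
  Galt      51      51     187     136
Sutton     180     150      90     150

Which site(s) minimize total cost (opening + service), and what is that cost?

Open B and C; minimum total cost 357.

For any fixed open set, each work cell goes to its cheapest open site; total = fixed + service.
{B, C}: Upton→C 32, Tring→C 35, Wirral→B 30, Milton→B 66, Galt→B 51, Sutton→C 90. Service 304; fixed 53; total 357.
{B, C, D}: service 282 + fixed 95 = 377
{A, C}: Upton→C 32, Tring→C 35, Wirral→C 50, Milton→C 77, Galt→A 51, Sutton→C 90. Service 335; fixed 47; total 382.
{A, B, C, D}: Upton→C 32, Tring→C 35, Wirral→B 30, Milton→D 44, Galt→A 51, Sutton→C 90. Service 282; fixed 125; total 407.
No other subset beats 357.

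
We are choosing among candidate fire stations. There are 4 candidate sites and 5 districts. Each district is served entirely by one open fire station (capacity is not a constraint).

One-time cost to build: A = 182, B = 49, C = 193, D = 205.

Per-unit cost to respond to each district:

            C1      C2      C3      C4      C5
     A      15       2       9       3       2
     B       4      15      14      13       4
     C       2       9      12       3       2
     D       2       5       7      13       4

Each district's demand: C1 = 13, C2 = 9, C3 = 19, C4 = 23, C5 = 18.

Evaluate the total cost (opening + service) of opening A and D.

Each district is assigned to its cheapest site among the open ones.
{A, D}: C1→D 2·13=26, C2→A 2·9=18, C3→D 7·19=133, C4→A 3·23=69, C5→A 2·18=36. Service 282; fixed 387; total 669.

Total cost: 669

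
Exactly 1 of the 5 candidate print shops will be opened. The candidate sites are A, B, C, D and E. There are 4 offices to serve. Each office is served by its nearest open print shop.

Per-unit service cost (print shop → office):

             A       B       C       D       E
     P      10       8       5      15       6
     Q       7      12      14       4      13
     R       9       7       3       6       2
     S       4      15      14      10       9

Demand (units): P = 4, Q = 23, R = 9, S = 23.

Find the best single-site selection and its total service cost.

With exactly 1 open, each office uses its cheapest among the chosen.
{A}: P→A 10·4=40, Q→A 7·23=161, R→A 9·9=81, S→A 4·23=92. Service cost 374.
{D}: service cost 436
{E}: service cost 548
Among all 5 size-1 choices, {A} is lowest.

Choose A only; total service cost 374.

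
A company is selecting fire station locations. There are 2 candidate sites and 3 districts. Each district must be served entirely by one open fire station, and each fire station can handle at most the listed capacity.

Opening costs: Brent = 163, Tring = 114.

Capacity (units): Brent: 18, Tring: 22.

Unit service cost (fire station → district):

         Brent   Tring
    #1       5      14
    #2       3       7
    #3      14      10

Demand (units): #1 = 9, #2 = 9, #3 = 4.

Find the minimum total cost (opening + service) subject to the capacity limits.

Open {Tring}: #1→Tring 14·9=126, #2→Tring 7·9=63, #3→Tring 10·4=40.
Loads: Tring carries 22/22. Service 229; fixed 114; total 343.
Next best feasible plan costs 389.

Minimum total cost: 343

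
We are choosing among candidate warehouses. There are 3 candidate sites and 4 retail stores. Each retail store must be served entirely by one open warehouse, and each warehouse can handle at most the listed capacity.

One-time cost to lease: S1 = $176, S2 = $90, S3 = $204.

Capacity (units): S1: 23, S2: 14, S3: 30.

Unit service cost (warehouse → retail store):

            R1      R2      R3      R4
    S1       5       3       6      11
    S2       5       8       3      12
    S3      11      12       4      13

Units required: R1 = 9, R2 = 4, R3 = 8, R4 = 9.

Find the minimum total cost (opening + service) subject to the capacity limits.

Open {S1, S2}: R1→S1 5·9=45, R2→S1 3·4=12, R3→S2 3·8=24, R4→S1 11·9=99.
Loads: S1 carries 22/23, S2 carries 8/14. Service 180; fixed 266; total 446.
Next best feasible plan costs 466.

Minimum total cost: 446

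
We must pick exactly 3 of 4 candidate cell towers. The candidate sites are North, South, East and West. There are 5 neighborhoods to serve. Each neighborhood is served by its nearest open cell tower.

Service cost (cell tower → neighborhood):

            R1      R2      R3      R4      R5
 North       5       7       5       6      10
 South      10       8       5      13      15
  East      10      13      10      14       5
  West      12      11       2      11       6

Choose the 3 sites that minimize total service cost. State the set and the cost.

With exactly 3 open, each neighborhood uses its cheapest among the chosen.
{North, East, West}: R1→North 5, R2→North 7, R3→West 2, R4→North 6, R5→East 5. Service cost 25.
{North, South, West}: service cost 26
{North, South, East}: service cost 28
Among all 4 size-3 choices, {North, East, West} is lowest.

Choose North, East and West; total service cost 25.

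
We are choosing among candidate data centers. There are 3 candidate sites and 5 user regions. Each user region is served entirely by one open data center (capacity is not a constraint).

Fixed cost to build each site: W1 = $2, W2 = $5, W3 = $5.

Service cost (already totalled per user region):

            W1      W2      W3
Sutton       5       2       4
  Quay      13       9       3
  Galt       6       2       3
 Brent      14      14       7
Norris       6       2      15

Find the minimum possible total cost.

For any fixed open set, each user region goes to its cheapest open site; total = fixed + service.
{W2, W3}: Sutton→W2 2, Quay→W3 3, Galt→W2 2, Brent→W3 7, Norris→W2 2. Service 16; fixed 10; total 26.
{W1, W2, W3}: Sutton→W2 2, Quay→W3 3, Galt→W2 2, Brent→W3 7, Norris→W2 2. Service 16; fixed 12; total 28.
{W1, W3}: Sutton→W3 4, Quay→W3 3, Galt→W3 3, Brent→W3 7, Norris→W1 6. Service 23; fixed 7; total 30.
{W1}: Sutton→W1 5, Quay→W1 13, Galt→W1 6, Brent→W1 14, Norris→W1 6. Service 44; fixed 2; total 46.
No other subset beats 26.

Minimum total cost: 26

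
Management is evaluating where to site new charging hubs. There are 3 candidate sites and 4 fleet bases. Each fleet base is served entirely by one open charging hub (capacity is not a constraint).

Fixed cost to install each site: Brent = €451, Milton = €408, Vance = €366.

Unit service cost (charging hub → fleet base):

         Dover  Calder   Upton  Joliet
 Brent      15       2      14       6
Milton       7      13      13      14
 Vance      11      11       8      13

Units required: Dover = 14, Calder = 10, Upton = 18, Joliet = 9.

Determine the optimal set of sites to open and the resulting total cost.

For any fixed open set, each fleet base goes to its cheapest open site; total = fixed + service.
{Vance}: Dover→Vance 11·14=154, Calder→Vance 11·10=110, Upton→Vance 8·18=144, Joliet→Vance 13·9=117. Service 525; fixed 366; total 891.
{Brent}: service 536 + fixed 451 = 987
{Milton}: service 588 + fixed 408 = 996
{Brent, Milton, Vance}: Dover→Milton 7·14=98, Calder→Brent 2·10=20, Upton→Vance 8·18=144, Joliet→Brent 6·9=54. Service 316; fixed 1225; total 1541.
(All 7 nonempty subsets were checked; Vance only is lowest.)

Open Vance only; minimum total cost 891.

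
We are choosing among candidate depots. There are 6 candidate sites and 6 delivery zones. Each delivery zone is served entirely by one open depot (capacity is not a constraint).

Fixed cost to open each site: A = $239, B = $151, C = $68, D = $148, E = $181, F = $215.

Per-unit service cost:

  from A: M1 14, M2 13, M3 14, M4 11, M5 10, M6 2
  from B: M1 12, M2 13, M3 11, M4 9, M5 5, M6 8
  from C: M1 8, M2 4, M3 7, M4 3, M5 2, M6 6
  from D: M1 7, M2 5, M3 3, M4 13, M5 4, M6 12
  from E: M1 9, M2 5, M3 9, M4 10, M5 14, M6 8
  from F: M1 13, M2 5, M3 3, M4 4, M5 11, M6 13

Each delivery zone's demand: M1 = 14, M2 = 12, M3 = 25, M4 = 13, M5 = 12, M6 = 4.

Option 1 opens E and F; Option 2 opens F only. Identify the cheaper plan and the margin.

Option 2 is cheaper by 105.

Option 1: {E, F}: M1→E 9·14=126, M2→E 5·12=60, M3→F 3·25=75, M4→F 4·13=52, M5→F 11·12=132, M6→E 8·4=32. Service 477; fixed 396; total 873.
Option 2: {F}: M1→F 13·14=182, M2→F 5·12=60, M3→F 3·25=75, M4→F 4·13=52, M5→F 11·12=132, M6→F 13·4=52. Service 553; fixed 215; total 768.
Difference: |873 − 768| = 105.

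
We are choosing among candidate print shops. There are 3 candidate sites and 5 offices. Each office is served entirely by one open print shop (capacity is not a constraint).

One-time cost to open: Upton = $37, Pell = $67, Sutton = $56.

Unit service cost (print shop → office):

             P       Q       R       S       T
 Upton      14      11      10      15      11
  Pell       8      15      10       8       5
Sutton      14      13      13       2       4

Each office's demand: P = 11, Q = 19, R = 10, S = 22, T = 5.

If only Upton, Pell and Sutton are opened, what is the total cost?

Each office is assigned to its cheapest site among the open ones.
{Upton, Pell, Sutton}: P→Pell 8·11=88, Q→Upton 11·19=209, R→Upton 10·10=100, S→Sutton 2·22=44, T→Sutton 4·5=20. Service 461; fixed 160; total 621.

Total cost: 621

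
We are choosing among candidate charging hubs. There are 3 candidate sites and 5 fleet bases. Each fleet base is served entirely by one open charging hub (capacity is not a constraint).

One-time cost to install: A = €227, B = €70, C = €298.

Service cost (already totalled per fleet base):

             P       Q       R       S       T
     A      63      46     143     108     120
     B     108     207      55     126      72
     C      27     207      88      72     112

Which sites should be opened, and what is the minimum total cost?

For any fixed open set, each fleet base goes to its cheapest open site; total = fixed + service.
{B}: P→B 108, Q→B 207, R→B 55, S→B 126, T→B 72. Service 568; fixed 70; total 638.
{A, B}: P→A 63, Q→A 46, R→B 55, S→A 108, T→B 72. Service 344; fixed 297; total 641.
{A}: P→A 63, Q→A 46, R→A 143, S→A 108, T→A 120. Service 480; fixed 227; total 707.
{A, B, C}: P→C 27, Q→A 46, R→B 55, S→C 72, T→B 72. Service 272; fixed 595; total 867.
No other subset beats 638.

Open B only; minimum total cost 638.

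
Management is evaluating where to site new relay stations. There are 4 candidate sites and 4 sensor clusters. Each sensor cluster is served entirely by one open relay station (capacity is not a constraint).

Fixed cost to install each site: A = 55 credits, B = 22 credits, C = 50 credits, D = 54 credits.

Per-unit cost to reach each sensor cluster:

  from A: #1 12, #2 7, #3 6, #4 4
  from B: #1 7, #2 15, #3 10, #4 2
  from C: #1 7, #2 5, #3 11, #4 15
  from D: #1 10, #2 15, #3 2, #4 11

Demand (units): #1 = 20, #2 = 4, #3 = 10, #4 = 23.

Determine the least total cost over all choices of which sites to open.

Minimum total cost: 342

For any fixed open set, each sensor cluster goes to its cheapest open site; total = fixed + service.
{B, D}: #1→B 7·20=140, #2→B 15·4=60, #3→D 2·10=20, #4→B 2·23=46. Service 266; fixed 76; total 342.
{A, B}: service 274 + fixed 77 = 351
{B, C, D}: #1→B 7·20=140, #2→C 5·4=20, #3→D 2·10=20, #4→B 2·23=46. Service 226; fixed 126; total 352.
{A, B, C, D}: service 226 + fixed 181 = 407
No other subset beats 342.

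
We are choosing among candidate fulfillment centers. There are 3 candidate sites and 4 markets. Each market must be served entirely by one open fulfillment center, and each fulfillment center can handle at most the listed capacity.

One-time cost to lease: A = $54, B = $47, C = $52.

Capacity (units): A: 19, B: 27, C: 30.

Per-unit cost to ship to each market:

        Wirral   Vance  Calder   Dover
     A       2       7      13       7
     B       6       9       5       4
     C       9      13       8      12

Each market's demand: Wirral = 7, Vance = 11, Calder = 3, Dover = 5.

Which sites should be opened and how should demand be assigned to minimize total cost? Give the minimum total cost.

Open {B}: Wirral→B 6·7=42, Vance→B 9·11=99, Calder→B 5·3=15, Dover→B 4·5=20.
Loads: B carries 26/27. Service 176; fixed 47; total 223.
Next best feasible plan costs 227.

Minimum total cost: 223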